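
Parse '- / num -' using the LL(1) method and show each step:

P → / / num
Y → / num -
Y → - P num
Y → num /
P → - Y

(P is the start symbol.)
LL(1) parsing maintains a stack (initially the start symbol over $) and the input. At each step: if the stack top is a terminal, match it against the current input token; if it is a non-terminal N, replace it with the RHS of M[N, lookahead] (the unique production whose predict set contains the lookahead).

Stack is shown with the top on the left.

Stack      Input        Action
------------------------------
P $        - / num - $  output P → - Y
- Y $      - / num - $  match '-'
Y $        / num - $    output Y → / num -
/ num - $  / num - $    match '/'
num - $    num - $      match 'num'
- $        - $          match '-'
$          $            accept

The string is accepted.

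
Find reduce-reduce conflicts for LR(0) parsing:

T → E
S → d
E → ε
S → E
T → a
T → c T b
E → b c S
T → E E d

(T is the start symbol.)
Yes — I1: [E → .] vs [T → E .]

Augment with T' → T and build the canonical LR(0) collection (I0 = CLOSURE({[T' → . T]}), then GOTO on every symbol after a dot until no new states appear). It has 14 states:
  I0: { [E → . b c S], [E → .], [T → . E E d], [T → . E], [T → . a], [T → . c T b], [T' → . T] }  — shift, reduce
  I1: { [E → . b c S], [E → .], [T → E . E d], [T → E .] }  — shift, 2 reduces
  I2: { [T' → T .] }  — accept
  I3: { [T → a .] }  — reduce
  I4: { [E → b . c S] }  — shift
  I5: { [E → . b c S], [E → .], [T → . E E d], [T → . E], [T → . a], [T → . c T b], [T → c . T b] }  — shift, reduce
  I6: { [T → c T . b] }  — shift
  I7: { [T → c T b .] }  — reduce
  I8: { [E → . b c S], [E → .], [E → b c . S], [S → . E], [S → . d] }  — shift, reduce
  I9: { [S → E .] }  — reduce
  I10: { [E → b c S .] }  — reduce
  I11: { [S → d .] }  — reduce
  I12: { [T → E E . d] }  — shift
  I13: { [T → E E d .] }  — reduce

I1 contains complete items [E → .], [T → E .] — reduce-reduce conflict.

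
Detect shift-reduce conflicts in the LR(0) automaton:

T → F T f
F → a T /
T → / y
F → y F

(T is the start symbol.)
No shift-reduce conflicts

A shift-reduce conflict occurs when an LR(0) state has both:
  - a complete (reduce) item [A → α .] (dot at the end), and
  - a shift item [B → β . c γ] (dot before a terminal).

Augment with T' → T and build the canonical LR(0) collection (I0 = CLOSURE({[T' → . T]}), then GOTO on every symbol after a dot until no new states appear). It has 12 states:
  I0: { [F → . a T /], [F → . y F], [T → . / y], [T → . F T f], [T' → . T] }  — shift
  I1: { [T → / . y] }  — shift
  I2: { [F → . a T /], [F → . y F], [T → . / y], [T → . F T f], [T → F . T f] }  — shift
  I3: { [T' → T .] }  — accept
  I4: { [F → . a T /], [F → . y F], [F → a . T /], [T → . / y], [T → . F T f] }  — shift
  I5: { [F → . a T /], [F → . y F], [F → y . F] }  — shift
  I6: { [F → y F .] }  — reduce
  I7: { [F → a T . /] }  — shift
  I8: { [F → a T / .] }  — reduce
  I9: { [T → F T . f] }  — shift
  I10: { [T → F T f .] }  — reduce
  I11: { [T → / y .] }  — reduce

No state contains both a complete item and a shift item.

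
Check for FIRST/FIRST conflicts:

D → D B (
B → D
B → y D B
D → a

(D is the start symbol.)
FIRST sets of the non-terminals at (or reachable through a nullable prefix from) the front of some alternative:
  FIRST(D) = { 'a' }

Productions for D:
  D → D B (: FIRST = { 'a' }
  D → a: FIRST = { 'a' }
Productions for B:
  B → D: FIRST = { 'a' }
  B → y D B: FIRST = { 'y' }

Conflict for D: D → D B ( and D → a
  Overlap: { 'a' }

Answer: Yes. D → D B '(' / D → a on { 'a' }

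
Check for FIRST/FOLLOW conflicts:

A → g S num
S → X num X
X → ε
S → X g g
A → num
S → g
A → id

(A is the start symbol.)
No FIRST/FOLLOW conflicts.

A FIRST/FOLLOW conflict occurs when a non-terminal N has a nullable alternative N → β (β ⇒* ε) and another alternative N → α with FIRST(α) ∩ FOLLOW(N) ≠ ∅: on such a lookahead the parser cannot decide between expanding α and letting N vanish via β.

Nullable non-terminals: X.
X has a nullable alternative but only one production, so nothing to check.

A, S have no nullable alternative, so no FIRST/FOLLOW check is needed there.

No FIRST/FOLLOW conflicts found.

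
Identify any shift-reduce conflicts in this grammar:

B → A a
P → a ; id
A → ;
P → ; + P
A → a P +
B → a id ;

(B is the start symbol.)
No shift-reduce conflicts

Augment with B' → B and build the canonical LR(0) collection (I0 = CLOSURE({[B' → . B]}), then GOTO on every symbol after a dot until no new states appear). It has 16 states:
  I0: { [A → . ;], [A → . a P +], [B → . A a], [B → . a id ;], [B' → . B] }  — shift
  I1: { [A → ; .] }  — reduce
  I2: { [B → A . a] }  — shift
  I3: { [B' → B .] }  — accept
  I4: { [A → a . P +], [B → a . id ;], [P → . ; + P], [P → . a ; id] }  — shift
  I5: { [P → ; . + P] }  — shift
  I6: { [A → a P . +] }  — shift
  I7: { [P → a . ; id] }  — shift
  I8: { [B → a id . ;] }  — shift
  I9: { [B → a id ; .] }  — reduce
  I10: { [P → a ; . id] }  — shift
  I11: { [P → a ; id .] }  — reduce
  I12: { [A → a P + .] }  — reduce
  I13: { [P → . ; + P], [P → . a ; id], [P → ; + . P] }  — shift
  I14: { [P → ; + P .] }  — reduce
  I15: { [B → A a .] }  — reduce

No state contains both a complete item and a shift item.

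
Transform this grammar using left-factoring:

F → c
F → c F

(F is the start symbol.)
F → c F'
F' → ε
F' → F

Left-factoring transforms A → αβ₁ | αβ₂ into A → αA' and A' → β₁ | β₂
(α is the longest common prefix among the alternatives). Repeat until
no nonterminal has two alternatives with a common prefix.

Round 1: F has alternatives sharing prefix 'c'. Introduce F': F → c F'
  Add: F' → ε
  Add: F' → F

No remaining common prefixes — done.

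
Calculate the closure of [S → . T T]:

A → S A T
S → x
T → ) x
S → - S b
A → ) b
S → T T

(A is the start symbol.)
To compute CLOSURE, for each item [A → α.Bβ] where B is a non-terminal, add [B → .γ] for all productions B → γ; repeat for the newly added items until nothing changes.

Start with: [S → . T T]
  [S → . T T] has the dot before T: add [T → . ) x]
No further items can be added.

CLOSURE = { [S → . T T], [T → . ) x] }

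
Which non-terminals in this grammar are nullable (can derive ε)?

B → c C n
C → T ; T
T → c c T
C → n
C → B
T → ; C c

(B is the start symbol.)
None

A non-terminal is nullable if it can derive ε (the empty string): either it has an ε-production, or it has a production whose right-hand side consists entirely of nullable non-terminals.

There are no ε-productions, so no non-terminal can derive ε.
No non-terminals are nullable.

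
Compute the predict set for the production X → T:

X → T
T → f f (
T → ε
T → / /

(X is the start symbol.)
PREDICT(X → T) = (FIRST(RHS) \ {ε}) ∪ (FOLLOW(X) if ε ∈ FIRST(RHS), i.e. RHS ⇒* ε)
FIRST(T) = { '/', 'f', ε }
FIRST(T) = { '/', 'f', ε }
ε ∈ FIRST(T) (the right-hand side is nullable), so add FOLLOW(X) = { $ }
PREDICT(X → T) = { $, '/', 'f' }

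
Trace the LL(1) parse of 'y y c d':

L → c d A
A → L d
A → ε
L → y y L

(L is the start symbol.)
LL(1) parsing maintains a stack (initially the start symbol over $) and the input. At each step: if the stack top is a terminal, match it against the current input token; if it is a non-terminal N, replace it with the RHS of M[N, lookahead] (the unique production whose predict set contains the lookahead).

Stack is shown with the top on the left.

Stack    Input      Action
--------------------------
L $      y y c d $  output L → y y L
y y L $  y y c d $  match 'y'
y L $    y c d $    match 'y'
L $      c d $      output L → c d A
c d A $  c d $      match 'c'
d A $    d $        match 'd'
A $      $          output A → ε
$        $          accept

The string is accepted.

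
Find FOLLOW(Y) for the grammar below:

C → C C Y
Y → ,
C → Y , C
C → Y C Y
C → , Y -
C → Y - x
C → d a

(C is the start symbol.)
{ $, ',', '-', 'd' }

In C → C C Y: Y is at the end, add FOLLOW(C)
In C → Y , C: Y is followed by ',' C, add FIRST(',' C) \ {ε} = { ',' }
In C → Y C Y: Y is followed by C Y, add FIRST(C Y) \ {ε} = { ',', 'd' }
In C → Y C Y: Y is at the end, add FOLLOW(C)
In C → , Y -: Y is followed by '-', add FIRST('-') \ {ε} = { '-' }
In C → Y - x: Y is followed by '-' x, add FIRST('-' x) \ {ε} = { '-' }

The FOLLOW sets referred to above (computed the same way, to a fixed point):
  FOLLOW(C) = { $, ',', 'd' }

Taking the union: FOLLOW(Y) = { $, ',', '-', 'd' }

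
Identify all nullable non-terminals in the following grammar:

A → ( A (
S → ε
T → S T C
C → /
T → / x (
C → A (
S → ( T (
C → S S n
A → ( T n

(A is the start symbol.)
{ 'S' }

ε-productions: S → ε
So S is immediately nullable.
No further non-terminal can be added: every production for the remaining non-terminals contains a terminal or a non-nullable non-terminal.
Nullable = { 'S' }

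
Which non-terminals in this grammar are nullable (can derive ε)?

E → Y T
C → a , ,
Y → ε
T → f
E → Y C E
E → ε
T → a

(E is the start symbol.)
{ 'E', 'Y' }

A non-terminal is nullable if it can derive ε (the empty string): either it has an ε-production, or it has a production whose right-hand side consists entirely of nullable non-terminals.

ε-productions: Y → ε, E → ε
So Y, E are immediately nullable.
No further non-terminal can be added: every production for the remaining non-terminals contains a terminal or a non-nullable non-terminal.
Nullable = { 'E', 'Y' }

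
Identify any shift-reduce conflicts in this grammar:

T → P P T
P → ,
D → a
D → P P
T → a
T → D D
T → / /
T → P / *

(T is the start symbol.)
Augment with T' → T and build the canonical LR(0) collection (I0 = CLOSURE({[T' → . T]}), then GOTO on every symbol after a dot until no new states appear). It has 16 states:
  I0: { [D → . P P], [D → . a], [P → . ,], [T → . / /], [T → . D D], [T → . P / *], [T → . P P T], [T → . a], [T' → . T] }  — shift
  I1: { [P → , .] }  — reduce
  I2: { [T → / . /] }  — shift
  I3: { [D → . P P], [D → . a], [P → . ,], [T → D . D] }  — shift
  I4: { [D → P . P], [P → . ,], [T → P . / *], [T → P . P T] }  — shift
  I5: { [T' → T .] }  — accept
  I6: { [D → a .], [T → a .] }  — 2 reduces
  I7: { [T → P / . *] }  — shift
  I8: { [D → . P P], [D → . a], [D → P P .], [P → . ,], [T → . / /], [T → . D D], [T → . P / *], [T → . P P T], [T → . a], [T → P P . T] }  — shift, reduce
  I9: { [T → P P T .] }  — reduce
  I10: { [T → P / * .] }  — reduce
  I11: { [T → D D .] }  — reduce
  I12: { [D → P . P], [P → . ,] }  — shift
  I13: { [D → a .] }  — reduce
  I14: { [D → P P .] }  — reduce
  I15: { [T → / / .] }  — reduce

I8 contains reduce item [D → P P .] and shift items [D → . a], [P → . ,], [T → . / /], [T → . a] — shift-reduce conflict.

Answer: Yes — I8: [D → P P .] vs [D → . a]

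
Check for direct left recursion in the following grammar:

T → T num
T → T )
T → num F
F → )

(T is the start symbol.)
Yes, T is left-recursive

Direct left recursion occurs when N → N α for some non-terminal N (the right-hand side begins with the left-hand side itself).

T → T num: LEFT RECURSIVE (starts with T)
T → T ): LEFT RECURSIVE (starts with T)
T → num F: starts with num
F → ): starts with ')'

The grammar has direct left recursion on: T.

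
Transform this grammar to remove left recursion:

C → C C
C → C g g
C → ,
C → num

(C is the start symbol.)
C → , C'
C → num C'
C' → C C'
C' → g g C'
C' → ε

C is directly left-recursive. The standard transformation for
  A → A α₁ | ... | A α_m | β₁ | ... | β_n
is
  A  → β₁ A' | ... | β_n A'
  A' → α₁ A' | ... | α_m A' | ε

C → , becomes C → , C'
C → num becomes C → num C'
C → C C becomes C' → C C'
C → C g g becomes C' → g g C'
Add C' → ε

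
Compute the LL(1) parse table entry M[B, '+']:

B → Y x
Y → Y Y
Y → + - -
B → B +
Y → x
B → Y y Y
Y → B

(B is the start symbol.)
B → Y x, B → B +, B → Y y Y

To find M[B, '+'], we find productions for B where '+' is in the predict set (PREDICT(N → α) = (FIRST(α) \ {ε}) ∪ (FOLLOW(N) if α ⇒* ε)).

Relevant sets:
  FIRST(Y) = { '+', 'x' }
  FIRST(B) = { '+', 'x' }

B → Y x: PREDICT = { '+', 'x' }
  '+' is in predict set, so this production goes in M[B, '+']
B → B +: PREDICT = { '+', 'x' }
  '+' is in predict set, so this production goes in M[B, '+']
B → Y y Y: PREDICT = { '+', 'x' }
  '+' is in predict set, so this production goes in M[B, '+']

M[B, '+'] = B → Y x, B → B +, B → Y y Y  (a multiply-defined cell — the grammar is not LL(1))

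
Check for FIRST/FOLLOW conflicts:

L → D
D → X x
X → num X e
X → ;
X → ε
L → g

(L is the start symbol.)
Nullable non-terminals: X.

X: nullable alternative(s) X → ε; FOLLOW(X) = { 'e', 'x' }
  X → num X e: FIRST \ {ε} = { 'num' } — disjoint from FOLLOW(X)
  X → ;: FIRST \ {ε} = { ';' } — disjoint from FOLLOW(X)
  X → ε: FIRST \ {ε} = { } — this is the only nullable alternative, skip

D, L have no nullable alternative, so no FIRST/FOLLOW check is needed there.

No FIRST/FOLLOW conflicts found.

Answer: No FIRST/FOLLOW conflicts.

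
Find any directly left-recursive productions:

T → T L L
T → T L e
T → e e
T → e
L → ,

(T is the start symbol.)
Yes, T is left-recursive

Direct left recursion occurs when N → N α for some non-terminal N (the right-hand side begins with the left-hand side itself).

T → T L L: LEFT RECURSIVE (starts with T)
T → T L e: LEFT RECURSIVE (starts with T)
T → e e: starts with e
T → e: starts with e
L → ,: starts with ','

The grammar has direct left recursion on: T.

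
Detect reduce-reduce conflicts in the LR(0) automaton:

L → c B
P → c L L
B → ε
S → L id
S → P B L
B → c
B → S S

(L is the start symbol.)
A reduce-reduce conflict occurs when an LR(0) state has two complete items [A → α .] and [B → β .] — both call for a reduction, and with no lookahead the parser cannot choose between them.

Augment with L' → L and build the canonical LR(0) collection (I0 = CLOSURE({[L' → . L]}), then GOTO on every symbol after a dot until no new states appear). It has 15 states:
  I0: { [L → . c B], [L' → . L] }  — shift
  I1: { [L' → L .] }  — accept
  I2: { [B → . S S], [B → . c], [B → .], [L → . c B], [L → c . B], [P → . c L L], [S → . L id], [S → . P B L] }  — shift, reduce
  I3: { [L → c B .] }  — reduce
  I4: { [S → L . id] }  — shift
  I5: { [B → . S S], [B → . c], [B → .], [L → . c B], [P → . c L L], [S → . L id], [S → . P B L], [S → P . B L] }  — shift, reduce
  I6: { [B → S . S], [L → . c B], [P → . c L L], [S → . L id], [S → . P B L] }  — shift
  I7: { [B → . S S], [B → . c], [B → .], [B → c .], [L → . c B], [L → c . B], [P → . c L L], [P → c . L L], [S → . L id], [S → . P B L] }  — shift, 2 reduces
  I8: { [L → . c B], [P → c L . L], [S → L . id] }  — shift
  I9: { [P → c L L .] }  — reduce
  I10: { [S → L id .] }  — reduce
  I11: { [B → S S .] }  — reduce
  I12: { [B → . S S], [B → . c], [B → .], [L → . c B], [L → c . B], [P → . c L L], [P → c . L L], [S → . L id], [S → . P B L] }  — shift, reduce
  I13: { [L → . c B], [S → P B . L] }  — shift
  I14: { [S → P B L .] }  — reduce

I7 contains complete items [B → .], [B → c .] — reduce-reduce conflict.

Answer: Yes — I7: [B → .] vs [B → c .]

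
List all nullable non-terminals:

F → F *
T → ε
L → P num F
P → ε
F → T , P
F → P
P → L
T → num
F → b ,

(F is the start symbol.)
{ 'F', 'P', 'T' }

A non-terminal is nullable if it can derive ε (the empty string): either it has an ε-production, or it has a production whose right-hand side consists entirely of nullable non-terminals.

ε-productions: T → ε, P → ε
So T, P are immediately nullable.
F → P: every symbol on the right is nullable, so F is nullable too.
No further non-terminal can be added: every production for the remaining non-terminals contains a terminal or a non-nullable non-terminal.
Nullable = { 'F', 'P', 'T' }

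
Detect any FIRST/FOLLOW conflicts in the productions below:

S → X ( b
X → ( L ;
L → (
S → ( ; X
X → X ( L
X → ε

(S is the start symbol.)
Yes. X → '(' L ';' with FOLLOW(X) on { '(' }; X → X '(' L with FOLLOW(X) on { '(' }

A FIRST/FOLLOW conflict occurs when a non-terminal N has a nullable alternative N → β (β ⇒* ε) and another alternative N → α with FIRST(α) ∩ FOLLOW(N) ≠ ∅: on such a lookahead the parser cannot decide between expanding α and letting N vanish via β.

Nullable non-terminals: X.
FIRST sets used below: FIRST(X) = { '(', ε }

X: nullable alternative(s) X → ε; FOLLOW(X) = { $, '(' }
  X → ( L ;: FIRST \ {ε} = { '(' } — overlaps FOLLOW(X) on { '(' }: CONFLICT
  X → X ( L: FIRST \ {ε} = { '(' } — overlaps FOLLOW(X) on { '(' }: CONFLICT
  X → ε: FIRST \ {ε} = { } — this is the only nullable alternative, skip

L, S have no nullable alternative, so no FIRST/FOLLOW check is needed there.

So the grammar has 2 FIRST/FOLLOW conflicts (marked CONFLICT above).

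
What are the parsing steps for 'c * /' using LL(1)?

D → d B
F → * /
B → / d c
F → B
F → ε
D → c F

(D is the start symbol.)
LL(1) parsing maintains a stack (initially the start symbol over $) and the input. At each step: if the stack top is a terminal, match it against the current input token; if it is a non-terminal N, replace it with the RHS of M[N, lookahead] (the unique production whose predict set contains the lookahead).

Stack is shown with the top on the left.

Stack  Input    Action
----------------------
D $    c * / $  output D → c F
c F $  c * / $  match 'c'
F $    * / $    output F → * /
* / $  * / $    match '*'
/ $    / $      match '/'
$      $        accept

The string is accepted.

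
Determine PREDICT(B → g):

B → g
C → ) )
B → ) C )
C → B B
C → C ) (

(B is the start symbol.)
PREDICT(B → g) = (FIRST(RHS) \ {ε}) ∪ (FOLLOW(B) if ε ∈ FIRST(RHS), i.e. RHS ⇒* ε)
FIRST(g) = { 'g' }
ε ∉ FIRST(g), so FOLLOW(B) is not added.
PREDICT(B → g) = { 'g' }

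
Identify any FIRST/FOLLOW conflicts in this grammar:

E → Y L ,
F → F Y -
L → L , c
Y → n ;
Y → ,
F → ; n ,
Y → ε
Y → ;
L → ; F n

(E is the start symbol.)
A FIRST/FOLLOW conflict occurs when a non-terminal N has a nullable alternative N → β (β ⇒* ε) and another alternative N → α with FIRST(α) ∩ FOLLOW(N) ≠ ∅: on such a lookahead the parser cannot decide between expanding α and letting N vanish via β.

Nullable non-terminals: Y.

Y: nullable alternative(s) Y → ε; FOLLOW(Y) = { '-', ';' }
  Y → n ;: FIRST \ {ε} = { 'n' } — disjoint from FOLLOW(Y)
  Y → ,: FIRST \ {ε} = { ',' } — disjoint from FOLLOW(Y)
  Y → ε: FIRST \ {ε} = { } — this is the only nullable alternative, skip
  Y → ;: FIRST \ {ε} = { ';' } — overlaps FOLLOW(Y) on { ';' }: CONFLICT

E, F, L have no nullable alternative, so no FIRST/FOLLOW check is needed there.

So the grammar has 1 FIRST/FOLLOW conflict (marked CONFLICT above).

Answer: Yes. Y → ';' with FOLLOW(Y) on { ';' }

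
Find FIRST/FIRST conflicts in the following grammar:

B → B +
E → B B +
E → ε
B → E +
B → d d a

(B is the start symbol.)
Yes. B → B '+' / B → E '+' on { '+', 'd' }; B → B '+' / B → d d a on { 'd' }; B → E '+' / B → d d a on { 'd' }

A FIRST/FIRST conflict occurs when two productions N → α and N → β for the same non-terminal have FIRST(α) ∩ FIRST(β) ≠ ∅ (with ε ∈ FIRST of a nullable right-hand side, so two nullable alternatives also conflict).

FIRST sets of the non-terminals at (or reachable through a nullable prefix from) the front of some alternative:
  FIRST(B) = { '+', 'd' }
  FIRST(E) = { '+', 'd', ε }

Productions for B:
  B → B +: FIRST = { '+', 'd' }
  B → E +: FIRST = { '+', 'd' }
  B → d d a: FIRST = { 'd' }
Productions for E:
  E → B B +: FIRST = { '+', 'd' }
  E → ε: FIRST = { ε }

Conflict for B: B → B + and B → E +
  Overlap: { '+', 'd' }
Conflict for B: B → B + and B → d d a
  Overlap: { 'd' }
Conflict for B: B → E + and B → d d a
  Overlap: { 'd' }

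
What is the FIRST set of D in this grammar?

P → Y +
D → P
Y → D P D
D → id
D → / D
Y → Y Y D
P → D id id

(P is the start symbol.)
FIRST sets of the other non-terminals involved (by the same procedure, iterated to a fixed point):
  FIRST(P) = { '/', 'id' }

From D → P:
  - P is a non-terminal: add FIRST(P) \ {ε} = { '/', 'id' }
    P is not nullable, so stop
From D → id:
  - id is a terminal: add 'id' and stop
From D → / D:
  - '/' is a terminal: add '/' and stop

Collecting: FIRST(D) = { '/', 'id' }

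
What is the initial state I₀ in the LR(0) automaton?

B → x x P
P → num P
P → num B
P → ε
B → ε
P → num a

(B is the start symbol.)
{ [B → . x x P], [B → .], [B' → . B] }

First, augment the grammar with B' → B
I₀ = CLOSURE({ [B' → . B] }):
  [B' → . B] has the dot before B: add [B → . x x P], [B → .]
No further items can be added.

I₀ = { [B → . x x P], [B → .], [B' → . B] }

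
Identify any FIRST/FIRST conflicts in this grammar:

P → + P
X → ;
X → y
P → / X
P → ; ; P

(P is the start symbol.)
Productions for P:
  P → + P: FIRST = { '+' }
  P → / X: FIRST = { '/' }
  P → ; ; P: FIRST = { ';' }
Productions for X:
  X → ;: FIRST = { ';' }
  X → y: FIRST = { 'y' }

All alternatives of each non-terminal have pairwise disjoint FIRST sets.

Answer: No FIRST/FIRST conflicts.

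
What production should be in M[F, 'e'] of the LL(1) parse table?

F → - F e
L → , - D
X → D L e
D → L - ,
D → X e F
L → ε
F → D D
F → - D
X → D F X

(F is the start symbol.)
Empty (error entry)

To find M[F, 'e'], we find productions for F where 'e' is in the predict set (PREDICT(N → α) = (FIRST(α) \ {ε}) ∪ (FOLLOW(N) if α ⇒* ε)).

Relevant sets:
  FIRST(D) = { ',', '-' }

F → - F e: PREDICT = { '-' }
F → D D: PREDICT = { ',', '-' }
F → - D: PREDICT = { '-' }

M[F, 'e'] is empty (no production applies)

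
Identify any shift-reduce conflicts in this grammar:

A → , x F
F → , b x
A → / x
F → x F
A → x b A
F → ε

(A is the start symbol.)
A shift-reduce conflict occurs when an LR(0) state has both:
  - a complete (reduce) item [A → α .] (dot at the end), and
  - a shift item [B → β . c γ] (dot before a terminal).

Augment with A' → A and build the canonical LR(0) collection (I0 = CLOSURE({[A' → . A]}), then GOTO on every symbol after a dot until no new states appear). It has 15 states:
  I0: { [A → . , x F], [A → . / x], [A → . x b A], [A' → . A] }  — shift
  I1: { [A → , . x F] }  — shift
  I2: { [A → / . x] }  — shift
  I3: { [A' → A .] }  — accept
  I4: { [A → x . b A] }  — shift
  I5: { [A → . , x F], [A → . / x], [A → . x b A], [A → x b . A] }  — shift
  I6: { [A → x b A .] }  — reduce
  I7: { [A → / x .] }  — reduce
  I8: { [A → , x . F], [F → . , b x], [F → . x F], [F → .] }  — shift, reduce
  I9: { [F → , . b x] }  — shift
  I10: { [A → , x F .] }  — reduce
  I11: { [F → . , b x], [F → . x F], [F → .], [F → x . F] }  — shift, reduce
  I12: { [F → x F .] }  — reduce
  I13: { [F → , b . x] }  — shift
  I14: { [F → , b x .] }  — reduce

I8 contains reduce item [F → .] and shift items [F → . , b x], [F → . x F] — shift-reduce conflict.
I11 contains reduce item [F → .] and shift items [F → . , b x], [F → . x F] — shift-reduce conflict.

Answer: Yes — I8: [F → .] vs [F → . , b x]; I11: [F → .] vs [F → . , b x]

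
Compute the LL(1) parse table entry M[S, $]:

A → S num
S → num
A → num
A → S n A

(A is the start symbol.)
Empty (error entry)

To find M[S, $], we find productions for S where $ is in the predict set (PREDICT(N → α) = (FIRST(α) \ {ε}) ∪ (FOLLOW(N) if α ⇒* ε)).

S → num: PREDICT = { 'num' }

M[S, $] is empty (no production applies)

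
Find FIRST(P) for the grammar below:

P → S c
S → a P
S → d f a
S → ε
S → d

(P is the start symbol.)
{ 'a', 'c', 'd' }

To compute FIRST(P), examine every production with P on the left-hand side, reading each right-hand side left to right until a non-nullable symbol is reached.

FIRST sets of the other non-terminals involved (by the same procedure, iterated to a fixed point):
  FIRST(S) = { 'a', 'd', ε }

From P → S c:
  - S is a non-terminal: add FIRST(S) \ {ε} = { 'a', 'd' }
    S is nullable, so continue to the next symbol
  - c is a terminal: add 'c' and stop

Collecting: FIRST(P) = { 'a', 'c', 'd' }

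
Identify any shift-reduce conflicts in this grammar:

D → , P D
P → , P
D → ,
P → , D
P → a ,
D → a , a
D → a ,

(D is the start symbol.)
Yes — I1: [D → , .] vs [P → . , D]; I4: [D → a , .] vs [D → a , . a]; I11: [D → , .] vs [D → . ,]; I15: [D → a , .] vs [D → a , . a]; I16: [P → , P .] vs [D → . ,]

A shift-reduce conflict occurs when an LR(0) state has both:
  - a complete (reduce) item [A → α .] (dot at the end), and
  - a shift item [B → β . c γ] (dot before a terminal).

Augment with D' → D and build the canonical LR(0) collection (I0 = CLOSURE({[D' → . D]}), then GOTO on every symbol after a dot until no new states appear). It has 17 states:
  I0: { [D → . , P D], [D → . ,], [D → . a , a], [D → . a ,], [D' → . D] }  — shift
  I1: { [D → , . P D], [D → , .], [P → . , D], [P → . , P], [P → . a ,] }  — shift, reduce
  I2: { [D' → D .] }  — accept
  I3: { [D → a . , a], [D → a . ,] }  — shift
  I4: { [D → a , . a], [D → a , .] }  — shift, reduce
  I5: { [D → a , a .] }  — reduce
  I6: { [D → . , P D], [D → . ,], [D → . a , a], [D → . a ,], [P → , . D], [P → , . P], [P → . , D], [P → . , P], [P → . a ,] }  — shift
  I7: { [D → , P . D], [D → . , P D], [D → . ,], [D → . a , a], [D → . a ,] }  — shift
  I8: { [P → a . ,] }  — shift
  I9: { [P → a , .] }  — reduce
  I10: { [D → , P D .] }  — reduce
  I11: { [D → , . P D], [D → , .], [D → . , P D], [D → . ,], [D → . a , a], [D → . a ,], [P → , . D], [P → , . P], [P → . , D], [P → . , P], [P → . a ,] }  — shift, reduce
  I12: { [P → , D .] }  — reduce
  I13: { [P → , P .] }  — reduce
  I14: { [D → a . , a], [D → a . ,], [P → a . ,] }  — shift
  I15: { [D → a , . a], [D → a , .], [P → a , .] }  — shift, 2 reduces
  I16: { [D → , P . D], [D → . , P D], [D → . ,], [D → . a , a], [D → . a ,], [P → , P .] }  — shift, reduce

I1 contains reduce item [D → , .] and shift items [P → . , D], [P → . , P], [P → . a ,] — shift-reduce conflict.
I4 contains reduce item [D → a , .] and shift item [D → a , . a] — shift-reduce conflict.
I11 contains reduce item [D → , .] and shift items [D → . ,], [D → . , P D], [D → . a ,], [D → . a , a], [P → . , D], [P → . , P], [P → . a ,] — shift-reduce conflict.
I15 contains reduce items [D → a , .], [P → a , .] and shift item [D → a , . a] — shift-reduce conflict.
I16 contains reduce item [P → , P .] and shift items [D → . ,], [D → . , P D], [D → . a ,], [D → . a , a] — shift-reduce conflict.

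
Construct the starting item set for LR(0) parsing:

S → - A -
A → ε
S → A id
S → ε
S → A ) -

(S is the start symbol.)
First, augment the grammar with S' → S
I₀ = CLOSURE({ [S' → . S] }):
  [S' → . S] has the dot before S: add [S → . - A -], [S → . A id], [S → .], [S → . A ) -]
  [S → . A id] has the dot before A: add [A → .]
No further items can be added.

I₀ = { [A → .], [S → . - A -], [S → . A ) -], [S → . A id], [S → .], [S' → . S] }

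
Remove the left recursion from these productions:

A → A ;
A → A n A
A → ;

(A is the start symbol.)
A → ; A'
A' → ; A'
A' → n A A'
A' → ε

A is directly left-recursive. The standard transformation for
  A → A α₁ | ... | A α_m | β₁ | ... | β_n
is
  A  → β₁ A' | ... | β_n A'
  A' → α₁ A' | ... | α_m A' | ε

A → ; becomes A → ; A'
A → A ; becomes A' → ; A'
A → A n A becomes A' → n A A'
Add A' → ε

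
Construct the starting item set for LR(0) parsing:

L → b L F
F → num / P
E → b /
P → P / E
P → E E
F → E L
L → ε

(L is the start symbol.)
{ [L → . b L F], [L → .], [L' → . L] }

First, augment the grammar with L' → L
I₀ = CLOSURE({ [L' → . L] }):
  [L' → . L] has the dot before L: add [L → . b L F], [L → .]
No further items can be added.

I₀ = { [L → . b L F], [L → .], [L' → . L] }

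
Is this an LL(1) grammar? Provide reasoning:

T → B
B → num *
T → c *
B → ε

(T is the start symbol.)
A grammar is LL(1) if for each non-terminal N with multiple productions, the predict sets of those productions are pairwise disjoint, where PREDICT(N → α) = (FIRST(α) \ {ε}) ∪ (FOLLOW(N) if α ⇒* ε).

Relevant sets:
  FIRST(B) = { 'num', ε }
  FOLLOW(T) = { $ }
  FOLLOW(B) = { $ }

For T:
  PREDICT(T → B) = { $, 'num' }
  PREDICT(T → c '*') = { 'c' }
For B:
  PREDICT(B → num '*') = { 'num' }
  PREDICT(B → ε) = { $ }

All predict sets are disjoint. The grammar IS LL(1).

Answer: Yes, the grammar is LL(1).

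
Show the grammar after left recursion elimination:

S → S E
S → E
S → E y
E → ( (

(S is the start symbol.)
S → E S'
S → E y S'
S' → E S'
S' → ε
E → ( (

S is directly left-recursive. The standard transformation for
  A → A α₁ | ... | A α_m | β₁ | ... | β_n
is
  A  → β₁ A' | ... | β_n A'
  A' → α₁ A' | ... | α_m A' | ε

S → E becomes S → E S'
S → E y becomes S → E y S'
S → S E becomes S' → E S'
Add S' → ε

Productions for other non-terminals are unchanged:
  E → ( (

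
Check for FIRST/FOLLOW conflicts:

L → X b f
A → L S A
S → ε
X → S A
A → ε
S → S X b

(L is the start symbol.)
Yes. A → L S A with FOLLOW(A) on { 'b' }; S → S X b with FOLLOW(S) on { 'b' }

Nullable non-terminals: A, S, X.
FIRST sets used below: FIRST(L) = { 'b' }, FIRST(S) = { 'b', ε }, FIRST(X) = { 'b', ε }

A: nullable alternative(s) A → ε; FOLLOW(A) = { 'b' }
  A → L S A: FIRST \ {ε} = { 'b' } — overlaps FOLLOW(A) on { 'b' }: CONFLICT
  A → ε: FIRST \ {ε} = { } — this is the only nullable alternative, skip

S: nullable alternative(s) S → ε; FOLLOW(S) = { 'b' }
  S → ε: FIRST \ {ε} = { } — this is the only nullable alternative, skip
  S → S X b: FIRST \ {ε} = { 'b' } — overlaps FOLLOW(S) on { 'b' }: CONFLICT
X has a nullable alternative but only one production, so nothing to check.

L has no nullable alternative, so no FIRST/FOLLOW check is needed there.

So the grammar has 2 FIRST/FOLLOW conflicts (marked CONFLICT above).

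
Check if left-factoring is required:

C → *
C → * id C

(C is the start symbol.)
Left-factoring is needed when two productions for the same non-terminal
share a common prefix on the right-hand side.

Productions for C:
  C → *
  C → * id C

Found common prefix '*' in productions for C

Answer: Yes, C has productions with common prefix '*'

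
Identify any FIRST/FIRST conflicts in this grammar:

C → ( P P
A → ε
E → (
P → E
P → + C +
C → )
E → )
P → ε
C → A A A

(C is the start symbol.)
A FIRST/FIRST conflict occurs when two productions N → α and N → β for the same non-terminal have FIRST(α) ∩ FIRST(β) ≠ ∅ (with ε ∈ FIRST of a nullable right-hand side, so two nullable alternatives also conflict).

FIRST sets of the non-terminals at (or reachable through a nullable prefix from) the front of some alternative:
  FIRST(A) = { ε }
  FIRST(E) = { '(', ')' }

Productions for C:
  C → ( P P: FIRST = { '(' }
  C → ): FIRST = { ')' }
  C → A A A: FIRST = { ε }
Productions for E:
  E → (: FIRST = { '(' }
  E → ): FIRST = { ')' }
Productions for P:
  P → E: FIRST = { '(', ')' }
  P → + C +: FIRST = { '+' }
  P → ε: FIRST = { ε }
A has only one production, so no FIRST/FIRST conflict is possible there.

All alternatives of each non-terminal have pairwise disjoint FIRST sets.

Answer: No FIRST/FIRST conflicts.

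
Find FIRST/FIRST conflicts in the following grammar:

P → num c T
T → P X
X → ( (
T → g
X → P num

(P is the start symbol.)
No FIRST/FIRST conflicts.

A FIRST/FIRST conflict occurs when two productions N → α and N → β for the same non-terminal have FIRST(α) ∩ FIRST(β) ≠ ∅ (with ε ∈ FIRST of a nullable right-hand side, so two nullable alternatives also conflict).

FIRST sets of the non-terminals at (or reachable through a nullable prefix from) the front of some alternative:
  FIRST(P) = { 'num' }

Productions for T:
  T → P X: FIRST = { 'num' }
  T → g: FIRST = { 'g' }
Productions for X:
  X → ( (: FIRST = { '(' }
  X → P num: FIRST = { 'num' }
P has only one production, so no FIRST/FIRST conflict is possible there.

All alternatives of each non-terminal have pairwise disjoint FIRST sets.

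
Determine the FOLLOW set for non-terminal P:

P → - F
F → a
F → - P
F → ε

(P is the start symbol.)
To compute FOLLOW(P), find every occurrence of P on a right-hand side N → α P β: add FIRST(β) \ {ε}, and if β is empty or nullable also add FOLLOW(N). Iterate to a fixed point.

P is the start symbol, so $ ∈ FOLLOW(P).
In F → - P: P is at the end, add FOLLOW(F)

The FOLLOW sets referred to above (computed the same way, to a fixed point):
  FOLLOW(F) = { $ }

Taking the union: FOLLOW(P) = { $ }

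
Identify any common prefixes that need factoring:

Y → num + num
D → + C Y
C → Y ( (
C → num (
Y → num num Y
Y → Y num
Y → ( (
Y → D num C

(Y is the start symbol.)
Left-factoring is needed when two productions for the same non-terminal
share a common prefix on the right-hand side.

Productions for Y:
  Y → num + num
  Y → num num Y
  Y → Y num
  Y → ( (
  Y → D num C
Productions for C:
  C → Y ( (
  C → num (

Found common prefix 'num' in productions for Y

Answer: Yes, Y has productions with common prefix 'num'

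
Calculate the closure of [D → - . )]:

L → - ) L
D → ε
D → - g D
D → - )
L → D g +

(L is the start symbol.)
To compute CLOSURE, for each item [A → α.Bβ] where B is a non-terminal, add [B → .γ] for all productions B → γ; repeat for the newly added items until nothing changes.

Start with: [D → - . )]
The dot precedes the terminal ')', so nothing is added.

CLOSURE = { [D → - . )] }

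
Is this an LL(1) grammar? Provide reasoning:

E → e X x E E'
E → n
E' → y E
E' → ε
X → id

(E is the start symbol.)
A grammar is LL(1) if for each non-terminal N with multiple productions, the predict sets of those productions are pairwise disjoint, where PREDICT(N → α) = (FIRST(α) \ {ε}) ∪ (FOLLOW(N) if α ⇒* ε).

Relevant sets:
  FOLLOW(E') = { $, 'y' }

For E:
  PREDICT(E → e X x E E') = { 'e' }
  PREDICT(E → n) = { 'n' }
For E':
  PREDICT(E' → y E) = { 'y' }
  PREDICT(E' → ε) = { $, 'y' }
X has a single production, so nothing to check there.

Conflict found: Predict set conflict for E': { 'y' }
The grammar is NOT LL(1).

Answer: No. Predict set conflict for E': { 'y' }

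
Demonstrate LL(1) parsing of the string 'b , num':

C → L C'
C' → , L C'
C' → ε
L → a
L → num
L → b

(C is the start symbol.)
Stack is shown with the top on the left.

Stack     Input      Action
---------------------------
C $       b , num $  output C → L C'
L C' $    b , num $  output L → b
b C' $    b , num $  match 'b'
C' $      , num $    output C' → , L C'
, L C' $  , num $    match ','
L C' $    num $      output L → num
num C' $  num $      match 'num'
C' $      $          output C' → ε
$         $          accept

The string is accepted.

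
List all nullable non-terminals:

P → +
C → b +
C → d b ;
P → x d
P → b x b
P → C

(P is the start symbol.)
There are no ε-productions, so no non-terminal can derive ε.
No non-terminals are nullable.

Answer: None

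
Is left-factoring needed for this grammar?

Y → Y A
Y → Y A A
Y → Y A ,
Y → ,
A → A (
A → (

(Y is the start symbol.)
Yes, Y has productions with common prefix 'Y A'

Left-factoring is needed when two productions for the same non-terminal
share a common prefix on the right-hand side.

Productions for Y:
  Y → Y A
  Y → Y A A
  Y → Y A ,
  Y → ,
Productions for A:
  A → A (
  A → (

Found common prefix 'Y A' in productions for Y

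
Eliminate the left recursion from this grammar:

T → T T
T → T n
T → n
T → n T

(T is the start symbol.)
T is directly left-recursive. The standard transformation for
  A → A α₁ | ... | A α_m | β₁ | ... | β_n
is
  A  → β₁ A' | ... | β_n A'
  A' → α₁ A' | ... | α_m A' | ε

T → n becomes T → n T'
T → n T becomes T → n T T'
T → T T becomes T' → T T'
T → T n becomes T' → n T'
Add T' → ε

Resulting grammar:
T → n T'
T → n T T'
T' → T T'
T' → n T'
T' → ε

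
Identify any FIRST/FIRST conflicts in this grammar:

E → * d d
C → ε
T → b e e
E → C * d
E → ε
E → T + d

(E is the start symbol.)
A FIRST/FIRST conflict occurs when two productions N → α and N → β for the same non-terminal have FIRST(α) ∩ FIRST(β) ≠ ∅ (with ε ∈ FIRST of a nullable right-hand side, so two nullable alternatives also conflict).

FIRST sets of the non-terminals at (or reachable through a nullable prefix from) the front of some alternative:
  FIRST(C) = { ε }
  FIRST(T) = { 'b' }

Productions for E:
  E → * d d: FIRST = { '*' }
  E → C * d: FIRST = { '*' }
  E → ε: FIRST = { ε }
  E → T + d: FIRST = { 'b' }
C, T have only one production, so no FIRST/FIRST conflict is possible there.

Conflict for E: E → * d d and E → C * d
  Overlap: { '*' }

Answer: Yes. E → '*' d d / E → C '*' d on { '*' }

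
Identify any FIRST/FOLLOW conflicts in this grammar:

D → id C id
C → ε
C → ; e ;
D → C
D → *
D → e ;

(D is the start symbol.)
No FIRST/FOLLOW conflicts.

Nullable non-terminals: C, D.
FIRST sets used below: FIRST(C) = { ';', ε }

C: nullable alternative(s) C → ε; FOLLOW(C) = { $, 'id' }
  C → ε: FIRST \ {ε} = { } — this is the only nullable alternative, skip
  C → ; e ;: FIRST \ {ε} = { ';' } — disjoint from FOLLOW(C)

D: nullable alternative(s) D → C; FOLLOW(D) = { $ }
  D → id C id: FIRST \ {ε} = { 'id' } — disjoint from FOLLOW(D)
  D → C: FIRST \ {ε} = { ';' } — this is the only nullable alternative, skip
  D → *: FIRST \ {ε} = { '*' } — disjoint from FOLLOW(D)
  D → e ;: FIRST \ {ε} = { 'e' } — disjoint from FOLLOW(D)

No FIRST/FOLLOW conflicts found.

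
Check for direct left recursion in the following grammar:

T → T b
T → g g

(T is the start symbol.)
T → T b: LEFT RECURSIVE (starts with T)
T → g g: starts with g

The grammar has direct left recursion on: T.

Answer: Yes, T is left-recursive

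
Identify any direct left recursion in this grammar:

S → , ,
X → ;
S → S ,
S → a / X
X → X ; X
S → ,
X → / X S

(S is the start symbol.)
Direct left recursion occurs when N → N α for some non-terminal N (the right-hand side begins with the left-hand side itself).

S → , ,: starts with ','
X → ;: starts with ';'
S → S ,: LEFT RECURSIVE (starts with S)
S → a / X: starts with a
X → X ; X: LEFT RECURSIVE (starts with X)
S → ,: starts with ','
X → / X S: starts with '/'

The grammar has direct left recursion on: S, X.

Answer: Yes, S, X are left-recursive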